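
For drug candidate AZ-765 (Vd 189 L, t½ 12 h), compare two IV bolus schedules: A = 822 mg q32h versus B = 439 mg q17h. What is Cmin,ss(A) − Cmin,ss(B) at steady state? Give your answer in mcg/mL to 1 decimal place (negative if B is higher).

Regimen A: f = (1/2)^(32/12) ≈ 0.1575; Cmin,ss = (822/189)·f/(1−f) ≈ 0.813 mcg/mL.
Regimen B: f = (1/2)^(17/12) ≈ 0.3746; Cmin,ss = (439/189)·f/(1−f) ≈ 1.391 mcg/mL.
Difference ≈ 0.813 − 1.391 ≈ -0.578 mcg/mL.

-0.6 mcg/mL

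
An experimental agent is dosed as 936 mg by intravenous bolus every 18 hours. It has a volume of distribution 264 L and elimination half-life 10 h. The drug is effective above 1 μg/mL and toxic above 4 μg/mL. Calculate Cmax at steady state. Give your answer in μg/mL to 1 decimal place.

τ/t½ = 18/10 ≈ 1.8, so fraction remaining f = (1/2)^(18/10) ≈ 0.2872.
At steady state, accumulation factor R = 1/(1 − e^(−kτ)) ≈ 1.4029.
Single-dose peak C₀ = D/Vd = 936/264 ≈ 3.545 μg/mL.
Steady-state peak Cmax,ss = C₀·R ≈ 3.545 × 1.4029 ≈ 4.973 μg/mL.
Peak 5.0 μg/mL vs MTC 4 μg/mL: exceeds toxic threshold.

5.0 μg/mL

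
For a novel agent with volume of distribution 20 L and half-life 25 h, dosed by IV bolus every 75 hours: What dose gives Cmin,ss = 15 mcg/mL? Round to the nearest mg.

τ/t½ = 75/25 ≈ 3, so f = (1/2)^(75/25) ≈ 0.125000.
Cmin,ss = (D/Vd)·f/(1−f), so D = Cmin,ss·Vd·(1−f)/f.
D = 15 × 20 × (1−f)/f ≈ 15 × 20 × 7.00000 ≈ 2100.00 mg.

2100 mg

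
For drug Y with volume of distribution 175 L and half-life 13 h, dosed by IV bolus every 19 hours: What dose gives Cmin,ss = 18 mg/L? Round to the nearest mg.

5525 mg

τ/t½ = 19/13 ≈ 1.4615, so f = (1/2)^(19/13) ≈ 0.363106.
Cmin,ss = (D/Vd)·f/(1−f), so D = Cmin,ss·Vd·(1−f)/f.
D = 18 × 175 × (1−f)/f ≈ 18 × 175 × 1.75402 ≈ 5525.16 mg.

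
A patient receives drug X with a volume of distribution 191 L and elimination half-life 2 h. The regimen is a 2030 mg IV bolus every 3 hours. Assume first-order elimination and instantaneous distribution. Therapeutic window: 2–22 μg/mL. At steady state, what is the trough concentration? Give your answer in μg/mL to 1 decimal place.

k = ln2/t½ = ln2/2 ≈ 0.346574 h⁻¹; fraction remaining f = e^(−kτ) = e^(−0.346574×3) ≈ 0.3536.
Accumulation ratio R = 1/(1 − f) ≈ 1/0.6464 ≈ 1.5470.
Single-dose peak C₀ = D/Vd = 2030/191 ≈ 10.628 μg/mL.
Cmax,ss = C₀/(1 − f) ≈ 10.628/0.6464 ≈ 16.442 μg/mL.
Steady-state trough Cmin,ss = Cmax,ss·f ≈ 16.442 × 0.3536 ≈ 5.814 μg/mL.
Trough 5.8 μg/mL vs MEC 2 μg/mL: adequate.

5.8 μg/mL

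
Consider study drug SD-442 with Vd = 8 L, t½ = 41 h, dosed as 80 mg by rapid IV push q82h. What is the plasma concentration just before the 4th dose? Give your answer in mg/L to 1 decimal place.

f = (1/2)^(τ/t½) = (1/2)^(82/41) ≈ 0.2500.
C₀ = D/Vd = 80/8 ≈ 10.000 mg/L.
Before the 4th dose, 3 doses have been given. Superposition: Cmin = C₀·(f + f² + … + f^3).
≈ 10.000 × (0.2500 + 0.0625 + 0.0156) ≈ 10.000 × 0.3281 ≈ 3.281 mg/L.

3.3 mg/L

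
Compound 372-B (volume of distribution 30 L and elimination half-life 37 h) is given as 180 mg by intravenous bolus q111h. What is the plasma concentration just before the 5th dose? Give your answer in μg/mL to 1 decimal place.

0.9 μg/mL

f = (1/2)^(τ/t½) = (1/2)^(111/37) ≈ 0.1250.
C₀ = D/Vd = 180/30 ≈ 6.000 μg/mL.
Before the 5th dose, 4 doses have been given. Superposition: Cmin = C₀·(f + f² + … + f^4).
≈ 6.000 × (0.1250 + 0.0156 + 0.0020 + 0.0002) ≈ 6.000 × 0.1428 ≈ 0.857 μg/mL.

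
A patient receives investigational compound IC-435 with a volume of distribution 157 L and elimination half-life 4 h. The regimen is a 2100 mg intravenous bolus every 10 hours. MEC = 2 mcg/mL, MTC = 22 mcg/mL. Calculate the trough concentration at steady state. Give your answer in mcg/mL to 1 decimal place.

k = ln2/t½ = ln2/4 ≈ 0.173287 h⁻¹; fraction remaining f = e^(−kτ) = e^(−0.173287×10) ≈ 0.1768.
Accumulation ratio R = 1/(1 − f) ≈ 1/0.8232 ≈ 1.2148.
Each bolus raises the concentration by D/Vd = 2100/157 ≈ 13.376 mcg/mL.
Steady-state peak Cmax,ss = C₀·R ≈ 13.376 × 1.2148 ≈ 16.249 mcg/mL.
Steady-state trough Cmin,ss = Cmax,ss·f ≈ 16.249 × 0.1768 ≈ 2.873 mcg/mL.
Trough 2.9 mcg/mL vs MEC 2 mcg/mL: adequate.

2.9 mcg/mL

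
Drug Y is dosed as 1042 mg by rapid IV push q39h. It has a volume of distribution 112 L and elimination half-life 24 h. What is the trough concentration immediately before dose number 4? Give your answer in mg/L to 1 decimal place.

4.3 mg/L

f = (1/2)^(τ/t½) = (1/2)^(39/24) ≈ 0.3242.
C₀ = D/Vd = 1042/112 ≈ 9.304 mg/L.
Before the 4th dose, 3 doses have been given. Superposition: Cmin = C₀·(f + f² + … + f^3).
≈ 9.304 × (0.3242 + 0.1051 + 0.0341) ≈ 9.304 × 0.4634 ≈ 4.311 mg/L.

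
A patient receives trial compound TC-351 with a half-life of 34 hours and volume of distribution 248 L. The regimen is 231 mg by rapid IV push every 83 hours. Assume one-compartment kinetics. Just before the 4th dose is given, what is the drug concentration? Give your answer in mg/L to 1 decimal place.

f = (1/2)^(τ/t½) = (1/2)^(83/34) ≈ 0.1841.
C₀ = D/Vd = 231/248 ≈ 0.931 mg/L.
Before the 4th dose, 3 doses have been given. Superposition: Cmin = C₀·(f + f² + … + f^3).
≈ 0.931 × (0.1841 + 0.0339 + 0.0062) ≈ 0.931 × 0.2242 ≈ 0.209 mg/L.

0.2 mg/L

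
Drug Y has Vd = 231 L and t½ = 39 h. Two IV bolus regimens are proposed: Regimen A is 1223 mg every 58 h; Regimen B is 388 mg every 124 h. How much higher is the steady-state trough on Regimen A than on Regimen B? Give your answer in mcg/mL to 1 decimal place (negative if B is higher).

2.7 mcg/mL

Regimen A: f = (1/2)^(58/39) ≈ 0.3567; Cmin,ss = (1223/231)·f/(1−f) ≈ 2.936 mcg/mL.
Regimen B: f = (1/2)^(124/39) ≈ 0.1104; Cmin,ss = (388/231)·f/(1−f) ≈ 0.208 mcg/mL.
Difference ≈ 2.936 − 0.208 ≈ 2.728 mcg/mL.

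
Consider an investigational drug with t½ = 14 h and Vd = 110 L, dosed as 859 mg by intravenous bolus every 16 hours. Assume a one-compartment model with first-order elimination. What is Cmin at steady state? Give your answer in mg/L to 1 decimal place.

k = ln2/t½ = ln2/14 ≈ 0.049511 h⁻¹; fraction remaining f = e^(−kτ) = e^(−0.049511×16) ≈ 0.4529.
Accumulation ratio R = 1/(1 − f) ≈ 1/0.5471 ≈ 1.8278.
Single-dose peak C₀ = D/Vd = 859/110 ≈ 7.809 mg/L.
Steady-state peak Cmax,ss = C₀·R ≈ 7.809 × 1.8278 ≈ 14.273 mg/L.
One interval later, Cmin,ss = Cmax,ss·e^(−kτ) ≈ 14.273 × 0.4529 ≈ 6.464 mg/L.

6.5 mg/L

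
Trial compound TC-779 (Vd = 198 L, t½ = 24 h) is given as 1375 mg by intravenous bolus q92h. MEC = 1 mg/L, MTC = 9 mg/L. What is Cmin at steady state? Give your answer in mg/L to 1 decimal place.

0.5 mg/L

k = ln2/t½ = ln2/24 ≈ 0.028881 h⁻¹; fraction remaining f = e^(−kτ) = e^(−0.028881×92) ≈ 0.0702.
Accumulation ratio R = 1/(1 − f) ≈ 1/0.9298 ≈ 1.0755.
Single-dose peak C₀ = D/Vd = 1375/198 ≈ 6.944 mg/L.
Steady-state peak Cmax,ss = C₀·R ≈ 6.944 × 1.0755 ≈ 7.468 mg/L.
Steady-state trough Cmin,ss = Cmax,ss·f ≈ 7.468 × 0.0702 ≈ 0.524 mg/L.
Trough 0.5 mg/L vs MEC 1 mg/L: subtherapeutic.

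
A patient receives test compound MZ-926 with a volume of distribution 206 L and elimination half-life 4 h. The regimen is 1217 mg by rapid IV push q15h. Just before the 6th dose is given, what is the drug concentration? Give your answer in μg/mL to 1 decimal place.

0.5 μg/mL

f = (1/2)^(τ/t½) = (1/2)^(15/4) ≈ 0.0743.
C₀ = D/Vd = 1217/206 ≈ 5.908 μg/mL.
Before the 6th dose, 5 doses have been given. Superposition: Cmin = C₀·(f + f² + … + f^5).
≈ 5.908 × (0.0743 + 0.0055 + 0.0004 + 0.0000 + 0.0000) ≈ 5.908 × 0.0802 ≈ 0.474 μg/mL.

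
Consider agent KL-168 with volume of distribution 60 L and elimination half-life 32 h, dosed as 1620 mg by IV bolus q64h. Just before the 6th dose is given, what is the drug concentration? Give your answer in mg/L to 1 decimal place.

9.0 mg/L

f = (1/2)^(τ/t½) = (1/2)^(64/32) ≈ 0.2500.
C₀ = D/Vd = 1620/60 ≈ 27.000 mg/L.
Before the 6th dose, 5 doses have been given. Superposition: Cmin = C₀·(f + f² + … + f^5).
≈ 27.000 × (0.2500 + 0.0625 + 0.0156 + 0.0039 + 0.0010) ≈ 27.000 × 0.3330 ≈ 8.991 mg/L.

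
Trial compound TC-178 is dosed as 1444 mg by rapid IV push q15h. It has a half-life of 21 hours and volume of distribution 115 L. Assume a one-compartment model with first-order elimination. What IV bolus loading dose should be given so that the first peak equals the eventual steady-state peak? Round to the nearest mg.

f = (1/2)^(15/21) ≈ 0.609507; accumulation ratio R = 1/(1−f) ≈ 2.56087.
Loading dose to hit Cmax,ss on first dose: D_load = D_maint·R ≈ 1444 × 2.56087 ≈ 3697.90 mg.

3698 mg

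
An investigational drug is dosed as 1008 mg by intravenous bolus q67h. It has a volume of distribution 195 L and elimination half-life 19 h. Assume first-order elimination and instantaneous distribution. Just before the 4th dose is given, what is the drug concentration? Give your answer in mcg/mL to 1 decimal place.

f = (1/2)^(τ/t½) = (1/2)^(67/19) ≈ 0.0868.
C₀ = D/Vd = 1008/195 ≈ 5.169 mcg/mL.
Before the 4th dose, 3 doses have been given. Superposition: Cmin = C₀·(f + f² + … + f^3).
≈ 5.169 × (0.0868 + 0.0075 + 0.0007) ≈ 5.169 × 0.0950 ≈ 0.491 mcg/mL.

0.5 mcg/mL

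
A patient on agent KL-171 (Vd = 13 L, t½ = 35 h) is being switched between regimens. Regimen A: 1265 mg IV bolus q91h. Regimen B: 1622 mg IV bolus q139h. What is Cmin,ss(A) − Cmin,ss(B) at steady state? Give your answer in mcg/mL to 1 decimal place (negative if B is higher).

Regimen A: f = (1/2)^(91/35) ≈ 0.1649; Cmin,ss = (1265/13)·f/(1−f) ≈ 19.215 mcg/mL.
Regimen B: f = (1/2)^(139/35) ≈ 0.0638; Cmin,ss = (1622/13)·f/(1−f) ≈ 8.503 mcg/mL.
Difference ≈ 19.215 − 8.503 ≈ 10.712 mcg/mL.

10.7 mcg/mL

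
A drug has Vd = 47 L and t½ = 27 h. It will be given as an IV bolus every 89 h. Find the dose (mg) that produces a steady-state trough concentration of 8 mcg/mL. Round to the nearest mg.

τ/t½ = 89/27 ≈ 3.2963, so f = (1/2)^(89/27) ≈ 0.101793.
Cmin,ss = (D/Vd)·f/(1−f), so D = Cmin,ss·Vd·(1−f)/f.
D = 8 × 47 × (1−f)/f ≈ 8 × 47 × 8.82386 ≈ 3317.77 mg.

3318 mg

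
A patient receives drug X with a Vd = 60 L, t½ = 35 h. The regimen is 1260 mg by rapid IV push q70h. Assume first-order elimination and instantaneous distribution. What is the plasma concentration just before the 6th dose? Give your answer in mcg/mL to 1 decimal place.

f = (1/2)^(τ/t½) = (1/2)^(70/35) ≈ 0.2500.
C₀ = D/Vd = 1260/60 ≈ 21.000 mcg/mL.
Before the 6th dose, 5 doses have been given. Superposition: Cmin = C₀·(f + f² + … + f^5).
≈ 21.000 × (0.2500 + 0.0625 + 0.0156 + 0.0039 + 0.0010) ≈ 21.000 × 0.3330 ≈ 6.993 mcg/mL.

7.0 mcg/mL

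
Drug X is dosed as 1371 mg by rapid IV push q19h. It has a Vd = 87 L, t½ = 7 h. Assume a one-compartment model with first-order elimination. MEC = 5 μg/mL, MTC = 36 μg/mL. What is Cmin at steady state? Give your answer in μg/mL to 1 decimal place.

k = ln2/t½ = ln2/7 ≈ 0.099021 h⁻¹; fraction remaining f = e^(−kτ) = e^(−0.099021×19) ≈ 0.1524.
Each bolus raises the concentration by D/Vd = 1371/87 ≈ 15.759 μg/mL.
Steady-state trough Cmin,ss = C₀·f/(1−f) ≈ 15.759 × 0.1524/0.8476 ≈ 2.833 μg/mL.
Trough 2.8 μg/mL vs MEC 5 μg/mL: subtherapeutic.

2.8 μg/mL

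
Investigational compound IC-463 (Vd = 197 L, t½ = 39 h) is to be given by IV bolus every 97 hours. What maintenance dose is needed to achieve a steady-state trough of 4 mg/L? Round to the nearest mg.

τ/t½ = 97/39 ≈ 2.4872, so f = (1/2)^(97/39) ≈ 0.178355.
Cmin,ss = (D/Vd)·f/(1−f), so D = Cmin,ss·Vd·(1−f)/f.
D = 4 × 197 × (1−f)/f ≈ 4 × 197 × 4.60680 ≈ 3630.16 mg.

3630 mg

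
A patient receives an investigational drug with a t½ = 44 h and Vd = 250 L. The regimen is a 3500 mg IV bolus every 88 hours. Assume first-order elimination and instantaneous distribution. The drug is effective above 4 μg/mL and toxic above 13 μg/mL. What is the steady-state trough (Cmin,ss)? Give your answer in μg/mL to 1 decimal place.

4.7 μg/mL

The dosing interval is 2 half-lives, so f = 2^(−2) = 0.25.
Accumulation ratio R = 1/(1 − f) = 1/0.75 = 4/3.
Single-dose peak C₀ = D/Vd = 3500/250 = 14 μg/mL.
Steady-state peak Cmax,ss = C₀·R = 14 × 4/3 ≈ 18.667 μg/mL.
Steady-state trough Cmin,ss = Cmax,ss·f ≈ 18.667 × 0.25 ≈ 4.667 μg/mL.
Trough 4.7 μg/mL vs MEC 4 μg/mL: adequate.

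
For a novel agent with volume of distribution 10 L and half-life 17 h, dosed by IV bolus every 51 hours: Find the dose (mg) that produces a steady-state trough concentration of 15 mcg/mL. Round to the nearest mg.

1050 mg

τ/t½ = 51/17 ≈ 3, so f = (1/2)^(51/17) ≈ 0.125000.
Cmin,ss = (D/Vd)·f/(1−f), so D = Cmin,ss·Vd·(1−f)/f.
D = 15 × 10 × (1−f)/f ≈ 15 × 10 × 7.00000 ≈ 1050.00 mg.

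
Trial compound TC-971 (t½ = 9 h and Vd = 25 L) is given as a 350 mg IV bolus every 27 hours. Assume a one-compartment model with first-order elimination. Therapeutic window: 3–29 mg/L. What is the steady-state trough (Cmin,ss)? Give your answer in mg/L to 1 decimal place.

τ = 27 h = 3 half-lives, so f = (1/2)^3 = 0.125.
At steady state, R = 1/(1 − 0.125) = 8/7.
Single-dose peak C₀ = D/Vd = 350/25 = 14 mg/L.
Steady-state peak Cmax,ss = C₀·R = 14 × 8/7 ≈ 16.000 mg/L.
Steady-state trough Cmin,ss = Cmax,ss·f ≈ 16.000 × 0.125 ≈ 2.000 mg/L.
Trough 2.0 mg/L vs MEC 3 mg/L: subtherapeutic.

2.0 mg/L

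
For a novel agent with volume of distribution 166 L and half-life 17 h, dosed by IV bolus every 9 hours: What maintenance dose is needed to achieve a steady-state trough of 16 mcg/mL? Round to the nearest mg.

1178 mg

τ/t½ = 9/17 ≈ 0.52941, so f = (1/2)^(9/17) ≈ 0.692837.
Cmin,ss = (D/Vd)·f/(1−f), so D = Cmin,ss·Vd·(1−f)/f.
D = 16 × 166 × (1−f)/f ≈ 16 × 166 × 0.44334 ≈ 1177.51 mg.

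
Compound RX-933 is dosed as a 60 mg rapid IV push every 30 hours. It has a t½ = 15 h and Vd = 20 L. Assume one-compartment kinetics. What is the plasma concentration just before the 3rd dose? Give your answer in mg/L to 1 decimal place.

f = (1/2)^(τ/t½) = (1/2)^(30/15) ≈ 0.2500.
C₀ = D/Vd = 60/20 ≈ 3.000 mg/L.
Before the 3rd dose, 2 doses have been given. Superposition: Cmin = C₀·(f + f²).
≈ 3.000 × (0.2500 + 0.0625) ≈ 3.000 × 0.3125 ≈ 0.938 mg/L.

0.9 mg/L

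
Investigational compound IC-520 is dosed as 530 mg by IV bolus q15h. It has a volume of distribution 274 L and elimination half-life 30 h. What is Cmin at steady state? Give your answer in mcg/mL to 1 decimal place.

4.7 mcg/mL

τ/t½ = 15/30 ≈ 0.5, so fraction remaining f = (1/2)^(15/30) ≈ 0.7071.
Single-dose peak C₀ = D/Vd = 530/274 ≈ 1.934 mcg/mL.
Steady-state trough Cmin,ss = C₀·f/(1−f) ≈ 1.934 × 0.7071/0.2929 ≈ 4.669 mcg/mL.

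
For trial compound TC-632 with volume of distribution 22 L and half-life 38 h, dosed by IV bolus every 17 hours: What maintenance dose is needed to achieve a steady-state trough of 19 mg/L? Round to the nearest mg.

τ/t½ = 17/38 ≈ 0.44737, so f = (1/2)^(17/38) ≈ 0.733379.
Cmin,ss = (D/Vd)·f/(1−f), so D = Cmin,ss·Vd·(1−f)/f.
D = 19 × 22 × (1−f)/f ≈ 19 × 22 × 0.36355 ≈ 151.96 mg.

152 mg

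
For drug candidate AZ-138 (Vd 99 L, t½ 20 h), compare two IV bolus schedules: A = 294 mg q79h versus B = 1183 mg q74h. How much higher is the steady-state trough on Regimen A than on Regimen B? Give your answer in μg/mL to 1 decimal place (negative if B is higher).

Regimen A: f = (1/2)^(79/20) ≈ 0.0647; Cmin,ss = (294/99)·f/(1−f) ≈ 0.205 μg/mL.
Regimen B: f = (1/2)^(74/20) ≈ 0.0769; Cmin,ss = (1183/99)·f/(1−f) ≈ 0.995 μg/mL.
Difference ≈ 0.205 − 0.995 ≈ -0.790 μg/mL.

-0.8 μg/mL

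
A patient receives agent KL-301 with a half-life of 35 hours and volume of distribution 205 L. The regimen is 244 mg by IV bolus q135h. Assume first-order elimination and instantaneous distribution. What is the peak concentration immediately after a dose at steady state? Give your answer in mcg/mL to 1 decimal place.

1.3 mcg/mL

Over one 135-h interval, 135/35 ≈ 3.8571 half-lives elapse, leaving f ≈ 0.0690 of each dose.
Accumulation ratio R = 1/(1 − f) ≈ 1/0.9310 ≈ 1.0741.
Single-dose peak C₀ = D/Vd = 244/205 ≈ 1.190 mcg/mL.
Cmax,ss = C₀/(1 − f) ≈ 1.190/0.9310 ≈ 1.278 mcg/mL.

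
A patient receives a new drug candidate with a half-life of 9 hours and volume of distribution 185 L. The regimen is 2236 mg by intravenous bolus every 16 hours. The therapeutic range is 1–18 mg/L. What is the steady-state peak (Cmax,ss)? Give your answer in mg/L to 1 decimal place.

Over one 16-h interval, 16/9 ≈ 1.7778 half-lives elapse, leaving f ≈ 0.2916 of each dose.
At steady state, accumulation factor R = 1/(1 − e^(−kτ)) ≈ 1.4116.
Single-dose peak C₀ = D/Vd = 2236/185 ≈ 12.086 mg/L.
Steady-state peak Cmax,ss = C₀·R ≈ 12.086 × 1.4116 ≈ 17.061 mg/L.
Peak 17.1 mg/L vs MTC 18 mg/L: below toxic threshold.

17.1 mg/L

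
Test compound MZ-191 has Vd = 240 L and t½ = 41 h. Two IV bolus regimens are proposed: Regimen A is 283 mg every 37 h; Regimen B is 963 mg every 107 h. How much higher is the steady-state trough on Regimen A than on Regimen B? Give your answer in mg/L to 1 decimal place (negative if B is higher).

Regimen A: f = (1/2)^(37/41) ≈ 0.5350; Cmin,ss = (283/240)·f/(1−f) ≈ 1.357 mg/L.
Regimen B: f = (1/2)^(107/41) ≈ 0.1638; Cmin,ss = (963/240)·f/(1−f) ≈ 0.786 mg/L.
Difference ≈ 1.357 − 0.786 ≈ 0.571 mg/L.

0.6 mg/L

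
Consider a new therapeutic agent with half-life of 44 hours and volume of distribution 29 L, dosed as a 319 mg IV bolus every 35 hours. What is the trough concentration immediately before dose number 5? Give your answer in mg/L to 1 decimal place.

13.3 mg/L

f = (1/2)^(τ/t½) = (1/2)^(35/44) ≈ 0.5762.
C₀ = D/Vd = 319/29 ≈ 11.000 mg/L.
Before the 5th dose, 4 doses have been given. Superposition: Cmin = C₀·(f + f² + … + f^4).
≈ 11.000 × (0.5762 + 0.3320 + 0.1913 + 0.1102) ≈ 11.000 × 1.2097 ≈ 13.307 mg/L.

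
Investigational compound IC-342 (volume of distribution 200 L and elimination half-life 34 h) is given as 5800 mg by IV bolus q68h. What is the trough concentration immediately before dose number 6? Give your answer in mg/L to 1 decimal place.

9.7 mg/L

f = (1/2)^(τ/t½) = (1/2)^(68/34) ≈ 0.2500.
C₀ = D/Vd = 5800/200 ≈ 29.000 mg/L.
Before the 6th dose, 5 doses have been given. Superposition: Cmin = C₀·(f + f² + … + f^5).
≈ 29.000 × (0.2500 + 0.0625 + 0.0156 + 0.0039 + 0.0010) ≈ 29.000 × 0.3330 ≈ 9.657 mg/L.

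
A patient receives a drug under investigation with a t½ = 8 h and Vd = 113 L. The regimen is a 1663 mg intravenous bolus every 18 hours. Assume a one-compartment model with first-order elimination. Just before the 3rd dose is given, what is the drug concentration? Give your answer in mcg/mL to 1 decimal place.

3.7 mcg/mL

f = (1/2)^(τ/t½) = (1/2)^(18/8) ≈ 0.2102.
C₀ = D/Vd = 1663/113 ≈ 14.717 mcg/mL.
Before the 3rd dose, 2 doses have been given. Superposition: Cmin = C₀·(f + f²).
≈ 14.717 × (0.2102 + 0.0442) ≈ 14.717 × 0.2544 ≈ 3.744 mcg/mL.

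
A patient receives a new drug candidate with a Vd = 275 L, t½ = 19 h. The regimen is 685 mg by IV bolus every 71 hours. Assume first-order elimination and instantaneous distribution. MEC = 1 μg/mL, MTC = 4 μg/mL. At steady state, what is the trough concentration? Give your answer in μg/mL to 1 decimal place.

0.2 μg/mL

τ/t½ = 71/19 ≈ 3.7368, so fraction remaining f = (1/2)^(71/19) ≈ 0.0750.
Each bolus raises the concentration by D/Vd = 685/275 ≈ 2.491 μg/mL.
Steady-state trough Cmin,ss = C₀·f/(1−f) ≈ 2.491 × 0.0750/0.9250 ≈ 0.202 μg/mL.
Trough 0.2 μg/mL vs MEC 1 μg/mL: subtherapeutic.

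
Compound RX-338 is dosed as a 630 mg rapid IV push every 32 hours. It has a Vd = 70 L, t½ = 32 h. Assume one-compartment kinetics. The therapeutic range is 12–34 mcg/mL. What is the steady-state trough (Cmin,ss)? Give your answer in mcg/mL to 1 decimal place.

τ = 32 h = 1 half-life, so f = (1/2)^1 = 0.5.
At steady state, R = 1/(1 − 0.5) = 2/1.
Single-dose peak C₀ = D/Vd = 630/70 = 9 mcg/mL.
Steady-state peak Cmax,ss = C₀·R = 9 × 2/1 ≈ 18.000 mcg/mL.
Steady-state trough Cmin,ss = Cmax,ss·f ≈ 18.000 × 0.5 ≈ 9.000 mcg/mL.
Trough 9.0 mcg/mL vs MEC 12 mcg/mL: subtherapeutic.

9.0 mcg/mL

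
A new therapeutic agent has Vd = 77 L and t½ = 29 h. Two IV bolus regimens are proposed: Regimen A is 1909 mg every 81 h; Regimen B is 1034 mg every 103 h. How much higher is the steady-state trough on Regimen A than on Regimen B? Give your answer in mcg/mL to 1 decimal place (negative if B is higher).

Regimen A: f = (1/2)^(81/29) ≈ 0.1443; Cmin,ss = (1909/77)·f/(1−f) ≈ 4.181 mcg/mL.
Regimen B: f = (1/2)^(103/29) ≈ 0.0853; Cmin,ss = (1034/77)·f/(1−f) ≈ 1.252 mcg/mL.
Difference ≈ 4.181 − 1.252 ≈ 2.929 mcg/mL.

2.9 mcg/mL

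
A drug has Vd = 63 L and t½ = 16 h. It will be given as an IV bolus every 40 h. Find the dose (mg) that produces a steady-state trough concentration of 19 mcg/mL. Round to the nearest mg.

5574 mg

τ/t½ = 40/16 ≈ 2.5, so f = (1/2)^(40/16) ≈ 0.176777.
Cmin,ss = (D/Vd)·f/(1−f), so D = Cmin,ss·Vd·(1−f)/f.
D = 19 × 63 × (1−f)/f ≈ 19 × 63 × 4.65684 ≈ 5574.24 mg.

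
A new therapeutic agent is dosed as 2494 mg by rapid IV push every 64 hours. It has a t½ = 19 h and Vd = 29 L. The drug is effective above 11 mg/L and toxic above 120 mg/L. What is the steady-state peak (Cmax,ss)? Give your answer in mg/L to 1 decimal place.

95.2 mg/L

τ/t½ = 64/19 ≈ 3.3684, so fraction remaining f = (1/2)^(64/19) ≈ 0.0968.
Accumulation ratio R = 1/(1 − f) ≈ 1/0.9032 ≈ 1.1072.
Each bolus raises the concentration by D/Vd = 2494/29 ≈ 86.000 mg/L.
Steady-state peak Cmax,ss = C₀·R ≈ 86.000 × 1.1072 ≈ 95.219 mg/L.
Peak 95.2 mg/L vs MTC 120 mg/L: below toxic threshold.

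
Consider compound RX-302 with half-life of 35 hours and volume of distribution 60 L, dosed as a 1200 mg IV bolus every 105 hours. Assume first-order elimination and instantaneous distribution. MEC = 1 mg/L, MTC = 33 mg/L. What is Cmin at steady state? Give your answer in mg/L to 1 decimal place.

The dosing interval is 3 half-lives, so f = 2^(−3) = 0.125.
At steady state, R = 1/(1 − 0.125) = 8/7.
Single-dose peak C₀ = D/Vd = 1200/60 = 20 mg/L.
Steady-state peak Cmax,ss = C₀·R = 20 × 8/7 ≈ 22.857 mg/L.
Steady-state trough Cmin,ss = Cmax,ss·f ≈ 22.857 × 0.125 ≈ 2.857 mg/L.
Trough 2.9 mg/L vs MEC 1 mg/L: adequate.

2.9 mg/L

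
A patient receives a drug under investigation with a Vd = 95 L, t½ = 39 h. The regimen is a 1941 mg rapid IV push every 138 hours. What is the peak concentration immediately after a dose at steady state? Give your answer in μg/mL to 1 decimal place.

k = ln2/t½ = ln2/39 ≈ 0.017773 h⁻¹; fraction remaining f = e^(−kτ) = e^(−0.017773×138) ≈ 0.0861.
At steady state, accumulation factor R = 1/(1 − e^(−kτ)) ≈ 1.0942.
Each bolus raises the concentration by D/Vd = 1941/95 ≈ 20.432 μg/mL.
Steady-state peak Cmax,ss = C₀·R ≈ 20.432 × 1.0942 ≈ 22.357 μg/mL.

22.4 μg/mL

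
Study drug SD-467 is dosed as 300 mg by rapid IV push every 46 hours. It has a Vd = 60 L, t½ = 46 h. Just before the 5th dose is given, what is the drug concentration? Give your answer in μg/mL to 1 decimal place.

f = (1/2)^(τ/t½) = (1/2)^(46/46) ≈ 0.5000.
C₀ = D/Vd = 300/60 ≈ 5.000 μg/mL.
Before the 5th dose, 4 doses have been given. Superposition: Cmin = C₀·(f + f² + … + f^4).
≈ 5.000 × (0.5000 + 0.2500 + 0.1250 + 0.0625) ≈ 5.000 × 0.9375 ≈ 4.688 μg/mL.

4.7 μg/mL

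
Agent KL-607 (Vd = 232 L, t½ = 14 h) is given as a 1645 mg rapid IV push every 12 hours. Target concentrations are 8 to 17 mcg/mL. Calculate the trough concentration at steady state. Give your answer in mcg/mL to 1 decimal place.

8.7 mcg/mL

Over one 12-h interval, 12/14 ≈ 0.85714 half-lives elapse, leaving f ≈ 0.5520 of each dose.
Each bolus raises the concentration by D/Vd = 1645/232 ≈ 7.091 mcg/mL.
Steady-state trough Cmin,ss = C₀·f/(1−f) ≈ 7.091 × 0.5520/0.4480 ≈ 8.737 mcg/mL.
Trough 8.7 mcg/mL vs MEC 8 mcg/mL: adequate.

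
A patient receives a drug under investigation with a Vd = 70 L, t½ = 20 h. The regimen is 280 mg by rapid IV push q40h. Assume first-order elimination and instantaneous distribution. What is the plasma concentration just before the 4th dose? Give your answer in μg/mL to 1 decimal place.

1.3 μg/mL

f = (1/2)^(τ/t½) = (1/2)^(40/20) ≈ 0.2500.
C₀ = D/Vd = 280/70 ≈ 4.000 μg/mL.
Before the 4th dose, 3 doses have been given. Superposition: Cmin = C₀·(f + f² + … + f^3).
≈ 4.000 × (0.2500 + 0.0625 + 0.0156) ≈ 4.000 × 0.3281 ≈ 1.312 μg/mL.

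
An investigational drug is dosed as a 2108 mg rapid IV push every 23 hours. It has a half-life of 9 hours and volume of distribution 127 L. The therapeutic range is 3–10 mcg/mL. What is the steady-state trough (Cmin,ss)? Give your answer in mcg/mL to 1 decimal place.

k = ln2/t½ = ln2/9 ≈ 0.077016 h⁻¹; fraction remaining f = e^(−kτ) = e^(−0.077016×23) ≈ 0.1701.
At steady state, accumulation factor R = 1/(1 − e^(−kτ)) ≈ 1.2050.
Each bolus raises the concentration by D/Vd = 2108/127 ≈ 16.598 mcg/mL.
Cmax,ss = C₀/(1 − f) ≈ 16.598/0.8299 ≈ 20.000 mcg/mL.
Steady-state trough Cmin,ss = Cmax,ss·f ≈ 20.000 × 0.1701 ≈ 3.402 mcg/mL.
Trough 3.4 mcg/mL vs MEC 3 mcg/mL: adequate.

3.4 mcg/mL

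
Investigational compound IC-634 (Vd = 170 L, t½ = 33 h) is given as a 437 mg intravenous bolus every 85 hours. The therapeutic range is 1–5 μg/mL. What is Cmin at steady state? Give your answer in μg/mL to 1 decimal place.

τ/t½ = 85/33 ≈ 2.5758, so fraction remaining f = (1/2)^(85/33) ≈ 0.1677.
Accumulation ratio R = 1/(1 − f) ≈ 1/0.8323 ≈ 1.2015.
Each bolus raises the concentration by D/Vd = 437/170 ≈ 2.571 μg/mL.
Cmax,ss = C₀/(1 − f) ≈ 2.571/0.8323 ≈ 3.089 μg/mL.
One interval later, Cmin,ss = Cmax,ss·e^(−kτ) ≈ 3.089 × 0.1677 ≈ 0.518 μg/mL.
Trough 0.5 μg/mL vs MEC 1 μg/mL: subtherapeutic.

0.5 μg/mL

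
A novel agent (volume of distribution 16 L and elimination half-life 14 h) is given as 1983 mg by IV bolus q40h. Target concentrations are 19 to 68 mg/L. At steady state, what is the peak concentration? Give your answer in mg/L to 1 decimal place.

143.8 mg/L

k = ln2/t½ = ln2/14 ≈ 0.049511 h⁻¹; fraction remaining f = e^(−kτ) = e^(−0.049511×40) ≈ 0.1380.
At steady state, accumulation factor R = 1/(1 − e^(−kτ)) ≈ 1.1601.
Single-dose peak C₀ = D/Vd = 1983/16 ≈ 123.938 mg/L.
Cmax,ss = C₀/(1 − f) ≈ 123.938/0.8620 ≈ 143.780 mg/L.
Peak 143.8 mg/L vs MTC 68 mg/L: exceeds toxic threshold.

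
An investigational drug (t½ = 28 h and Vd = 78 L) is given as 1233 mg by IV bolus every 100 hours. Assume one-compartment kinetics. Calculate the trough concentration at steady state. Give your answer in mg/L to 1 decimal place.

τ/t½ = 100/28 ≈ 3.5714, so fraction remaining f = (1/2)^(100/28) ≈ 0.0841.
Accumulation ratio R = 1/(1 − f) ≈ 1/0.9159 ≈ 1.0918.
Single-dose peak C₀ = D/Vd = 1233/78 ≈ 15.808 mg/L.
Cmax,ss = C₀/(1 − f) ≈ 15.808/0.9159 ≈ 17.260 mg/L.
Steady-state trough Cmin,ss = Cmax,ss·f ≈ 17.260 × 0.0841 ≈ 1.452 mg/L.

1.5 mg/L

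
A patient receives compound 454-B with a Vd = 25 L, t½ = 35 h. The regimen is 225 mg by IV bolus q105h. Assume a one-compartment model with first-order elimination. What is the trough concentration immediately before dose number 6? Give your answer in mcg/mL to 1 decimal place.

f = (1/2)^(τ/t½) = (1/2)^(105/35) ≈ 0.1250.
C₀ = D/Vd = 225/25 ≈ 9.000 mcg/mL.
Before the 6th dose, 5 doses have been given. Superposition: Cmin = C₀·(f + f² + … + f^5).
≈ 9.000 × (0.1250 + 0.0156 + 0.0020 + 0.0002 + 0.0000) ≈ 9.000 × 0.1428 ≈ 1.285 mcg/mL.

1.3 mcg/mL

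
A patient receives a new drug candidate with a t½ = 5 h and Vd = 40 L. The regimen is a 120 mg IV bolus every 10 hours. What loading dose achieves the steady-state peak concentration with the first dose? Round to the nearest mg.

f = (1/2)^(10/5) ≈ 0.250000; accumulation ratio R = 1/(1−f) ≈ 1.33333.
Loading dose to hit Cmax,ss on first dose: D_load = D_maint·R ≈ 120 × 1.33333 ≈ 160.00 mg.

160 mg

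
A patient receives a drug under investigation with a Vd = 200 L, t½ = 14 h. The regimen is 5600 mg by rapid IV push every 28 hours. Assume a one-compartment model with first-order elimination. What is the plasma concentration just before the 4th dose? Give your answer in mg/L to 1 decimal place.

f = (1/2)^(τ/t½) = (1/2)^(28/14) ≈ 0.2500.
C₀ = D/Vd = 5600/200 ≈ 28.000 mg/L.
Before the 4th dose, 3 doses have been given. Superposition: Cmin = C₀·(f + f² + … + f^3).
≈ 28.000 × (0.2500 + 0.0625 + 0.0156) ≈ 28.000 × 0.3281 ≈ 9.187 mg/L.

9.2 mg/L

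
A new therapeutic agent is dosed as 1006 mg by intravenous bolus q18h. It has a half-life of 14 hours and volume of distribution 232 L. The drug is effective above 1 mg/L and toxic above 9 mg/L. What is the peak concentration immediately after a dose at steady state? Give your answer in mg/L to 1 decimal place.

7.4 mg/L

Over one 18-h interval, 18/14 ≈ 1.2857 half-lives elapse, leaving f ≈ 0.4102 of each dose.
At steady state, accumulation factor R = 1/(1 − e^(−kτ)) ≈ 1.6955.
Single-dose peak C₀ = D/Vd = 1006/232 ≈ 4.336 mg/L.
Steady-state peak Cmax,ss = C₀·R ≈ 4.336 × 1.6955 ≈ 7.352 mg/L.
Peak 7.4 mg/L vs MTC 9 mg/L: below toxic threshold.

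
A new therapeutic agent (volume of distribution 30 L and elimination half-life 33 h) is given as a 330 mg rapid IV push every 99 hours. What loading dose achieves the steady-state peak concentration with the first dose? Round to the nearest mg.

f = (1/2)^(99/33) ≈ 0.125000; accumulation ratio R = 1/(1−f) ≈ 1.14286.
Loading dose to hit Cmax,ss on first dose: D_load = D_maint·R ≈ 330 × 1.14286 ≈ 377.14 mg.

377 mg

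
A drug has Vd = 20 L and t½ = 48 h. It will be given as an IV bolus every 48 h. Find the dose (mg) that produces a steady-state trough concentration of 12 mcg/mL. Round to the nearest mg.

τ/t½ = 48/48 ≈ 1, so f = (1/2)^(48/48) ≈ 0.500000.
Cmin,ss = (D/Vd)·f/(1−f), so D = Cmin,ss·Vd·(1−f)/f.
D = 12 × 20 × (1−f)/f ≈ 12 × 20 × 1.00000 ≈ 240.00 mg.

240 mg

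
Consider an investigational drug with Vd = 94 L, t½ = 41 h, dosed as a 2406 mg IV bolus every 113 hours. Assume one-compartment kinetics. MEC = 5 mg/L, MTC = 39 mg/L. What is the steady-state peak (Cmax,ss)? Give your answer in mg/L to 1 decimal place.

k = ln2/t½ = ln2/41 ≈ 0.016906 h⁻¹; fraction remaining f = e^(−kτ) = e^(−0.016906×113) ≈ 0.1480.
Accumulation ratio R = 1/(1 − f) ≈ 1/0.8520 ≈ 1.1737.
Single-dose peak C₀ = D/Vd = 2406/94 ≈ 25.596 mg/L.
Steady-state peak Cmax,ss = C₀·R ≈ 25.596 × 1.1737 ≈ 30.042 mg/L.
Peak 30.0 mg/L vs MTC 39 mg/L: below toxic threshold.

30.0 mg/L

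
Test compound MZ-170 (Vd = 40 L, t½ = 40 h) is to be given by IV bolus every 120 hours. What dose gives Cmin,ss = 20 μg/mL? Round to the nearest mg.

5600 mg

τ/t½ = 120/40 ≈ 3, so f = (1/2)^(120/40) ≈ 0.125000.
Cmin,ss = (D/Vd)·f/(1−f), so D = Cmin,ss·Vd·(1−f)/f.
D = 20 × 40 × (1−f)/f ≈ 20 × 40 × 7.00000 ≈ 5600.00 mg.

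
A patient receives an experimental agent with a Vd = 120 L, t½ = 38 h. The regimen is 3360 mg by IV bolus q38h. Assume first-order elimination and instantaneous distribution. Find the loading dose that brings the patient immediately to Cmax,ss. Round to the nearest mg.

6720 mg

f = (1/2)^(38/38) ≈ 0.500000; accumulation ratio R = 1/(1−f) ≈ 2.00000.
Loading dose to hit Cmax,ss on first dose: D_load = D_maint·R ≈ 3360 × 2.00000 ≈ 6720.00 mg.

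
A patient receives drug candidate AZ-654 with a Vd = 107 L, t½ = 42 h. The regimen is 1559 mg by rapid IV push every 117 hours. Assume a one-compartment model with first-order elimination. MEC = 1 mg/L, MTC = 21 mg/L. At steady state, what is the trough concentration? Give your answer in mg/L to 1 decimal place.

τ/t½ = 117/42 ≈ 2.7857, so fraction remaining f = (1/2)^(117/42) ≈ 0.1450.
Single-dose peak C₀ = D/Vd = 1559/107 ≈ 14.570 mg/L.
Steady-state trough Cmin,ss = C₀·f/(1−f) ≈ 14.570 × 0.1450/0.8550 ≈ 2.471 mg/L.
Trough 2.5 mg/L vs MEC 1 mg/L: adequate.

2.5 mg/L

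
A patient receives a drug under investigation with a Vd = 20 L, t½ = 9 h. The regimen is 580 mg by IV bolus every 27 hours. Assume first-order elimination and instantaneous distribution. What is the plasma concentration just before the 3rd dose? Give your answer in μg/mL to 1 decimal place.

f = (1/2)^(τ/t½) = (1/2)^(27/9) ≈ 0.1250.
C₀ = D/Vd = 580/20 ≈ 29.000 μg/mL.
Before the 3rd dose, 2 doses have been given. Superposition: Cmin = C₀·(f + f²).
≈ 29.000 × (0.1250 + 0.0156) ≈ 29.000 × 0.1406 ≈ 4.077 μg/mL.

4.1 μg/mL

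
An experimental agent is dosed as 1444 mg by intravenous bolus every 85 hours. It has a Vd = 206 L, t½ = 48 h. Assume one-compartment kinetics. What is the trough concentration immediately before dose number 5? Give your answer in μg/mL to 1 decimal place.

2.9 μg/mL

f = (1/2)^(τ/t½) = (1/2)^(85/48) ≈ 0.2930.
C₀ = D/Vd = 1444/206 ≈ 7.010 μg/mL.
Before the 5th dose, 4 doses have been given. Superposition: Cmin = C₀·(f + f² + … + f^4).
≈ 7.010 × (0.2930 + 0.0858 + 0.0252 + 0.0074) ≈ 7.010 × 0.4114 ≈ 2.884 μg/mL.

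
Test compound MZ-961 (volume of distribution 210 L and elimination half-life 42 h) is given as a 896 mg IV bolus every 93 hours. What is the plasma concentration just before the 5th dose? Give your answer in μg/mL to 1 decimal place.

f = (1/2)^(τ/t½) = (1/2)^(93/42) ≈ 0.2155.
C₀ = D/Vd = 896/210 ≈ 4.267 μg/mL.
Before the 5th dose, 4 doses have been given. Superposition: Cmin = C₀·(f + f² + … + f^4).
≈ 4.267 × (0.2155 + 0.0464 + 0.0100 + 0.0022) ≈ 4.267 × 0.2741 ≈ 1.170 μg/mL.

1.2 μg/mL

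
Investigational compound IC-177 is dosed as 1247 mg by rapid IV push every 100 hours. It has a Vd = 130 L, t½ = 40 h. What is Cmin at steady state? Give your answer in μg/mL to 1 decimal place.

k = ln2/t½ = ln2/40 ≈ 0.017329 h⁻¹; fraction remaining f = e^(−kτ) = e^(−0.017329×100) ≈ 0.1768.
At steady state, accumulation factor R = 1/(1 − e^(−kτ)) ≈ 1.2148.
Each bolus raises the concentration by D/Vd = 1247/130 ≈ 9.592 μg/mL.
Cmax,ss = C₀/(1 − f) ≈ 9.592/0.8232 ≈ 11.652 μg/mL.
Steady-state trough Cmin,ss = Cmax,ss·f ≈ 11.652 × 0.1768 ≈ 2.060 μg/mL.

2.1 μg/mL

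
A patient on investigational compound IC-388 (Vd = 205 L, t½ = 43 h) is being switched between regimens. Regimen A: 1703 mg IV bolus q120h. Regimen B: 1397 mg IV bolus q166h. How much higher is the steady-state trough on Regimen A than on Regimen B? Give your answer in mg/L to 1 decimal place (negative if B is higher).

0.9 mg/L

Regimen A: f = (1/2)^(120/43) ≈ 0.1445; Cmin,ss = (1703/205)·f/(1−f) ≈ 1.403 mg/L.
Regimen B: f = (1/2)^(166/43) ≈ 0.0688; Cmin,ss = (1397/205)·f/(1−f) ≈ 0.503 mg/L.
Difference ≈ 1.403 − 0.503 ≈ 0.900 mg/L.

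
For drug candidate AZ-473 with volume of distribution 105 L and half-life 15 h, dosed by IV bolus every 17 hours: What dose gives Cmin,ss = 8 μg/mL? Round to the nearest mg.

τ/t½ = 17/15 ≈ 1.1333, so f = (1/2)^(17/15) ≈ 0.455861.
Cmin,ss = (D/Vd)·f/(1−f), so D = Cmin,ss·Vd·(1−f)/f.
D = 8 × 105 × (1−f)/f ≈ 8 × 105 × 1.19365 ≈ 1002.67 mg.

1003 mg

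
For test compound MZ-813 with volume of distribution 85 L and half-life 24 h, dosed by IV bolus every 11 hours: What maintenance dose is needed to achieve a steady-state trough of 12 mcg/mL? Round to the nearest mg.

τ/t½ = 11/24 ≈ 0.45833, so f = (1/2)^(11/24) ≈ 0.727827.
Cmin,ss = (D/Vd)·f/(1−f), so D = Cmin,ss·Vd·(1−f)/f.
D = 12 × 85 × (1−f)/f ≈ 12 × 85 × 0.37395 ≈ 381.43 mg.

381 mg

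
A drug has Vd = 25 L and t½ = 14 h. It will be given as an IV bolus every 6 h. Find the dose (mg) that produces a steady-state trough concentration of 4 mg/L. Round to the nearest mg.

τ/t½ = 6/14 ≈ 0.42857, so f = (1/2)^(6/14) ≈ 0.742997.
Cmin,ss = (D/Vd)·f/(1−f), so D = Cmin,ss·Vd·(1−f)/f.
D = 4 × 25 × (1−f)/f ≈ 4 × 25 × 0.34590 ≈ 34.59 mg.

35 mg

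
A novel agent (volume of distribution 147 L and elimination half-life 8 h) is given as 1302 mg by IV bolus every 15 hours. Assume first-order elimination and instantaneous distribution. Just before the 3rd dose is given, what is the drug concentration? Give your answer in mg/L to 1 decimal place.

3.1 mg/L

f = (1/2)^(τ/t½) = (1/2)^(15/8) ≈ 0.2726.
C₀ = D/Vd = 1302/147 ≈ 8.857 mg/L.
Before the 3rd dose, 2 doses have been given. Superposition: Cmin = C₀·(f + f²).
≈ 8.857 × (0.2726 + 0.0743) ≈ 8.857 × 0.3469 ≈ 3.072 mg/L.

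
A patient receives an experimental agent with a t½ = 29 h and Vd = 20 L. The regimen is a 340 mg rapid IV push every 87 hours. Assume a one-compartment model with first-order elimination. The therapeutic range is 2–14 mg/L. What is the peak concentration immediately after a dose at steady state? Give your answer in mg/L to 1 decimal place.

τ = 87 h = 3 half-lives, so f = (1/2)^3 = 0.125.
At steady state, R = 1/(1 − 0.125) = 8/7.
Single-dose peak C₀ = D/Vd = 340/20 = 17 mg/L.
Steady-state peak Cmax,ss = C₀·R = 17 × 8/7 ≈ 19.429 mg/L.
Peak 19.4 mg/L vs MTC 14 mg/L: exceeds toxic threshold.

19.4 mg/L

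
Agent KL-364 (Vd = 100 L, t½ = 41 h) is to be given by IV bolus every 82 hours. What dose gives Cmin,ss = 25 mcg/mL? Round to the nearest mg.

τ/t½ = 82/41 ≈ 2, so f = (1/2)^(82/41) ≈ 0.250000.
Cmin,ss = (D/Vd)·f/(1−f), so D = Cmin,ss·Vd·(1−f)/f.
D = 25 × 100 × (1−f)/f ≈ 25 × 100 × 3.00000 ≈ 7500.00 mg.

7500 mg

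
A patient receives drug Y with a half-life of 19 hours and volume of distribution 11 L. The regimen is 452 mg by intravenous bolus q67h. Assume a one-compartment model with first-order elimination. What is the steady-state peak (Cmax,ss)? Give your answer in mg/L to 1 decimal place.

Over one 67-h interval, 67/19 ≈ 3.5263 half-lives elapse, leaving f ≈ 0.0868 of each dose.
Accumulation ratio R = 1/(1 − f) ≈ 1/0.9132 ≈ 1.0951.
Single-dose peak C₀ = D/Vd = 452/11 ≈ 41.091 mg/L.
Steady-state peak Cmax,ss = C₀·R ≈ 41.091 × 1.0951 ≈ 44.999 mg/L.

45.0 mg/L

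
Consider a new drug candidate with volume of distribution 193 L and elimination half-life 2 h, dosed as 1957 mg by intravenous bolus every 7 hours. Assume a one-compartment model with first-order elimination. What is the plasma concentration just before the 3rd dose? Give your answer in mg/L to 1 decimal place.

f = (1/2)^(τ/t½) = (1/2)^(7/2) ≈ 0.0884.
C₀ = D/Vd = 1957/193 ≈ 10.140 mg/L.
Before the 3rd dose, 2 doses have been given. Superposition: Cmin = C₀·(f + f²).
≈ 10.140 × (0.0884 + 0.0078) ≈ 10.140 × 0.0962 ≈ 0.975 mg/L.

1.0 mg/L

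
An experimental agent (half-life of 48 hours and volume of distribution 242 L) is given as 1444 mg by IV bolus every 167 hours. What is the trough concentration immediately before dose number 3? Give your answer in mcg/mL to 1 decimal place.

f = (1/2)^(τ/t½) = (1/2)^(167/48) ≈ 0.0897.
C₀ = D/Vd = 1444/242 ≈ 5.967 mcg/mL.
Before the 3rd dose, 2 doses have been given. Superposition: Cmin = C₀·(f + f²).
≈ 5.967 × (0.0897 + 0.0080) ≈ 5.967 × 0.0977 ≈ 0.583 mcg/mL.

0.6 mcg/mL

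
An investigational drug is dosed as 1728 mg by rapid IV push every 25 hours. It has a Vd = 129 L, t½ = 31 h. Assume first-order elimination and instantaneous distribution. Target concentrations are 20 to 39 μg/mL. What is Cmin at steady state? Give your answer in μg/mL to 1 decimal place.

Over one 25-h interval, 25/31 ≈ 0.80645 half-lives elapse, leaving f ≈ 0.5718 of each dose.
Accumulation ratio R = 1/(1 − f) ≈ 1/0.4282 ≈ 2.3354.
Each bolus raises the concentration by D/Vd = 1728/129 ≈ 13.395 μg/mL.
Steady-state peak Cmax,ss = C₀·R ≈ 13.395 × 2.3354 ≈ 31.283 μg/mL.
One interval later, Cmin,ss = Cmax,ss·e^(−kτ) ≈ 31.283 × 0.5718 ≈ 17.888 μg/mL.
Trough 17.9 μg/mL vs MEC 20 μg/mL: subtherapeutic.

17.9 μg/mL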